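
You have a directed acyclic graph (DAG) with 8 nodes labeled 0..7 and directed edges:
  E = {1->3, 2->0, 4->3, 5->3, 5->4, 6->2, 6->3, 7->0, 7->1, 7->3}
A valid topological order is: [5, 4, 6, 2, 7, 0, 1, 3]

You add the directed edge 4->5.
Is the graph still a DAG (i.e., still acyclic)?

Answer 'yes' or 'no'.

Answer: no

Derivation:
Given toposort: [5, 4, 6, 2, 7, 0, 1, 3]
Position of 4: index 1; position of 5: index 0
New edge 4->5: backward (u after v in old order)
Backward edge: old toposort is now invalid. Check if this creates a cycle.
Does 5 already reach 4? Reachable from 5: [3, 4, 5]. YES -> cycle!
Still a DAG? no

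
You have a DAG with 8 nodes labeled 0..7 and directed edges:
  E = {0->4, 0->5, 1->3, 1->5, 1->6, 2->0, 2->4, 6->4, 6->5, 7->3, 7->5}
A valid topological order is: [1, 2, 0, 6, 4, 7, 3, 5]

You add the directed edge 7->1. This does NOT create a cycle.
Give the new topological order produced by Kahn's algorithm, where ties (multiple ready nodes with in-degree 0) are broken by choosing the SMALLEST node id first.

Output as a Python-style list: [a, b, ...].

Answer: [2, 0, 7, 1, 3, 6, 4, 5]

Derivation:
Old toposort: [1, 2, 0, 6, 4, 7, 3, 5]
Added edge: 7->1
Position of 7 (5) > position of 1 (0). Must reorder: 7 must now come before 1.
Run Kahn's algorithm (break ties by smallest node id):
  initial in-degrees: [1, 1, 0, 2, 3, 4, 1, 0]
  ready (indeg=0): [2, 7]
  pop 2: indeg[0]->0; indeg[4]->2 | ready=[0, 7] | order so far=[2]
  pop 0: indeg[4]->1; indeg[5]->3 | ready=[7] | order so far=[2, 0]
  pop 7: indeg[1]->0; indeg[3]->1; indeg[5]->2 | ready=[1] | order so far=[2, 0, 7]
  pop 1: indeg[3]->0; indeg[5]->1; indeg[6]->0 | ready=[3, 6] | order so far=[2, 0, 7, 1]
  pop 3: no out-edges | ready=[6] | order so far=[2, 0, 7, 1, 3]
  pop 6: indeg[4]->0; indeg[5]->0 | ready=[4, 5] | order so far=[2, 0, 7, 1, 3, 6]
  pop 4: no out-edges | ready=[5] | order so far=[2, 0, 7, 1, 3, 6, 4]
  pop 5: no out-edges | ready=[] | order so far=[2, 0, 7, 1, 3, 6, 4, 5]
  Result: [2, 0, 7, 1, 3, 6, 4, 5]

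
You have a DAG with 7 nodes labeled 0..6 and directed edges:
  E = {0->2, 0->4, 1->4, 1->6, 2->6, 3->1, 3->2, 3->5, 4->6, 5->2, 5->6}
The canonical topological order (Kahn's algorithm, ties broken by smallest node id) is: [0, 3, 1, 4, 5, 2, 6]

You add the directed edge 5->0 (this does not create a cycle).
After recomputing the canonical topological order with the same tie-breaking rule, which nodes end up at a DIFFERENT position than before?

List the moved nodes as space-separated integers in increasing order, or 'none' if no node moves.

Old toposort: [0, 3, 1, 4, 5, 2, 6]
Added edge 5->0
Recompute Kahn (smallest-id tiebreak):
  initial in-degrees: [1, 1, 3, 0, 2, 1, 4]
  ready (indeg=0): [3]
  pop 3: indeg[1]->0; indeg[2]->2; indeg[5]->0 | ready=[1, 5] | order so far=[3]
  pop 1: indeg[4]->1; indeg[6]->3 | ready=[5] | order so far=[3, 1]
  pop 5: indeg[0]->0; indeg[2]->1; indeg[6]->2 | ready=[0] | order so far=[3, 1, 5]
  pop 0: indeg[2]->0; indeg[4]->0 | ready=[2, 4] | order so far=[3, 1, 5, 0]
  pop 2: indeg[6]->1 | ready=[4] | order so far=[3, 1, 5, 0, 2]
  pop 4: indeg[6]->0 | ready=[6] | order so far=[3, 1, 5, 0, 2, 4]
  pop 6: no out-edges | ready=[] | order so far=[3, 1, 5, 0, 2, 4, 6]
New canonical toposort: [3, 1, 5, 0, 2, 4, 6]
Compare positions:
  Node 0: index 0 -> 3 (moved)
  Node 1: index 2 -> 1 (moved)
  Node 2: index 5 -> 4 (moved)
  Node 3: index 1 -> 0 (moved)
  Node 4: index 3 -> 5 (moved)
  Node 5: index 4 -> 2 (moved)
  Node 6: index 6 -> 6 (same)
Nodes that changed position: 0 1 2 3 4 5

Answer: 0 1 2 3 4 5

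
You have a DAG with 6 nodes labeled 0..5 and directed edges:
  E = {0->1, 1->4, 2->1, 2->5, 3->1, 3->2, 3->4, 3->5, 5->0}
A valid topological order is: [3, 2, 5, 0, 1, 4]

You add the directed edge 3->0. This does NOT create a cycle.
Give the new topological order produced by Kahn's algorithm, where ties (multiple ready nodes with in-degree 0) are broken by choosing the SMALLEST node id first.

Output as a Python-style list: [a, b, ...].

Answer: [3, 2, 5, 0, 1, 4]

Derivation:
Old toposort: [3, 2, 5, 0, 1, 4]
Added edge: 3->0
Position of 3 (0) < position of 0 (3). Old order still valid.
Run Kahn's algorithm (break ties by smallest node id):
  initial in-degrees: [2, 3, 1, 0, 2, 2]
  ready (indeg=0): [3]
  pop 3: indeg[0]->1; indeg[1]->2; indeg[2]->0; indeg[4]->1; indeg[5]->1 | ready=[2] | order so far=[3]
  pop 2: indeg[1]->1; indeg[5]->0 | ready=[5] | order so far=[3, 2]
  pop 5: indeg[0]->0 | ready=[0] | order so far=[3, 2, 5]
  pop 0: indeg[1]->0 | ready=[1] | order so far=[3, 2, 5, 0]
  pop 1: indeg[4]->0 | ready=[4] | order so far=[3, 2, 5, 0, 1]
  pop 4: no out-edges | ready=[] | order so far=[3, 2, 5, 0, 1, 4]
  Result: [3, 2, 5, 0, 1, 4]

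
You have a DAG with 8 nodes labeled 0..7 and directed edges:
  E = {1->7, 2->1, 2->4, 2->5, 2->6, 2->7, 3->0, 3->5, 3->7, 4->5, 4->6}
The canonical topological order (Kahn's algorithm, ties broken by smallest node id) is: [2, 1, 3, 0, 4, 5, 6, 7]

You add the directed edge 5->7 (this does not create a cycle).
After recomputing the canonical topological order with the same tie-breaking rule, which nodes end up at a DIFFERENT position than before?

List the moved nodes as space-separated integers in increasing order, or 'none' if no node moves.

Answer: none

Derivation:
Old toposort: [2, 1, 3, 0, 4, 5, 6, 7]
Added edge 5->7
Recompute Kahn (smallest-id tiebreak):
  initial in-degrees: [1, 1, 0, 0, 1, 3, 2, 4]
  ready (indeg=0): [2, 3]
  pop 2: indeg[1]->0; indeg[4]->0; indeg[5]->2; indeg[6]->1; indeg[7]->3 | ready=[1, 3, 4] | order so far=[2]
  pop 1: indeg[7]->2 | ready=[3, 4] | order so far=[2, 1]
  pop 3: indeg[0]->0; indeg[5]->1; indeg[7]->1 | ready=[0, 4] | order so far=[2, 1, 3]
  pop 0: no out-edges | ready=[4] | order so far=[2, 1, 3, 0]
  pop 4: indeg[5]->0; indeg[6]->0 | ready=[5, 6] | order so far=[2, 1, 3, 0, 4]
  pop 5: indeg[7]->0 | ready=[6, 7] | order so far=[2, 1, 3, 0, 4, 5]
  pop 6: no out-edges | ready=[7] | order so far=[2, 1, 3, 0, 4, 5, 6]
  pop 7: no out-edges | ready=[] | order so far=[2, 1, 3, 0, 4, 5, 6, 7]
New canonical toposort: [2, 1, 3, 0, 4, 5, 6, 7]
Compare positions:
  Node 0: index 3 -> 3 (same)
  Node 1: index 1 -> 1 (same)
  Node 2: index 0 -> 0 (same)
  Node 3: index 2 -> 2 (same)
  Node 4: index 4 -> 4 (same)
  Node 5: index 5 -> 5 (same)
  Node 6: index 6 -> 6 (same)
  Node 7: index 7 -> 7 (same)
Nodes that changed position: none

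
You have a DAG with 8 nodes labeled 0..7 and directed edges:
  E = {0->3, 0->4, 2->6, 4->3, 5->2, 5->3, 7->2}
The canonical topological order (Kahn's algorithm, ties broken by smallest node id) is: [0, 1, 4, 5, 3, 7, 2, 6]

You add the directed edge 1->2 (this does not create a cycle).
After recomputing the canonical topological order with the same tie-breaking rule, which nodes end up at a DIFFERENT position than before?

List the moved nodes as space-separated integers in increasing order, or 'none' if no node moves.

Old toposort: [0, 1, 4, 5, 3, 7, 2, 6]
Added edge 1->2
Recompute Kahn (smallest-id tiebreak):
  initial in-degrees: [0, 0, 3, 3, 1, 0, 1, 0]
  ready (indeg=0): [0, 1, 5, 7]
  pop 0: indeg[3]->2; indeg[4]->0 | ready=[1, 4, 5, 7] | order so far=[0]
  pop 1: indeg[2]->2 | ready=[4, 5, 7] | order so far=[0, 1]
  pop 4: indeg[3]->1 | ready=[5, 7] | order so far=[0, 1, 4]
  pop 5: indeg[2]->1; indeg[3]->0 | ready=[3, 7] | order so far=[0, 1, 4, 5]
  pop 3: no out-edges | ready=[7] | order so far=[0, 1, 4, 5, 3]
  pop 7: indeg[2]->0 | ready=[2] | order so far=[0, 1, 4, 5, 3, 7]
  pop 2: indeg[6]->0 | ready=[6] | order so far=[0, 1, 4, 5, 3, 7, 2]
  pop 6: no out-edges | ready=[] | order so far=[0, 1, 4, 5, 3, 7, 2, 6]
New canonical toposort: [0, 1, 4, 5, 3, 7, 2, 6]
Compare positions:
  Node 0: index 0 -> 0 (same)
  Node 1: index 1 -> 1 (same)
  Node 2: index 6 -> 6 (same)
  Node 3: index 4 -> 4 (same)
  Node 4: index 2 -> 2 (same)
  Node 5: index 3 -> 3 (same)
  Node 6: index 7 -> 7 (same)
  Node 7: index 5 -> 5 (same)
Nodes that changed position: none

Answer: none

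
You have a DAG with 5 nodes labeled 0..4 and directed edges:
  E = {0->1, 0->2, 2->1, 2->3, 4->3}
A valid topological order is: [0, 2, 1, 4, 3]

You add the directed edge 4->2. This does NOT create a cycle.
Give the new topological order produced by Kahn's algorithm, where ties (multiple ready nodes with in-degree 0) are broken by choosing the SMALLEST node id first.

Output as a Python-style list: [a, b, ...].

Answer: [0, 4, 2, 1, 3]

Derivation:
Old toposort: [0, 2, 1, 4, 3]
Added edge: 4->2
Position of 4 (3) > position of 2 (1). Must reorder: 4 must now come before 2.
Run Kahn's algorithm (break ties by smallest node id):
  initial in-degrees: [0, 2, 2, 2, 0]
  ready (indeg=0): [0, 4]
  pop 0: indeg[1]->1; indeg[2]->1 | ready=[4] | order so far=[0]
  pop 4: indeg[2]->0; indeg[3]->1 | ready=[2] | order so far=[0, 4]
  pop 2: indeg[1]->0; indeg[3]->0 | ready=[1, 3] | order so far=[0, 4, 2]
  pop 1: no out-edges | ready=[3] | order so far=[0, 4, 2, 1]
  pop 3: no out-edges | ready=[] | order so far=[0, 4, 2, 1, 3]
  Result: [0, 4, 2, 1, 3]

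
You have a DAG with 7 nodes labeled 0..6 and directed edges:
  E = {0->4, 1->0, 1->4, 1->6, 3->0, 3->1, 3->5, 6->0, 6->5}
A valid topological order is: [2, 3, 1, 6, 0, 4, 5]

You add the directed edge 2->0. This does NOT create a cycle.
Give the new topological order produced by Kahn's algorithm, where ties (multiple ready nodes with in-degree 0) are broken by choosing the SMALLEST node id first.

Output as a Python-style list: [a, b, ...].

Answer: [2, 3, 1, 6, 0, 4, 5]

Derivation:
Old toposort: [2, 3, 1, 6, 0, 4, 5]
Added edge: 2->0
Position of 2 (0) < position of 0 (4). Old order still valid.
Run Kahn's algorithm (break ties by smallest node id):
  initial in-degrees: [4, 1, 0, 0, 2, 2, 1]
  ready (indeg=0): [2, 3]
  pop 2: indeg[0]->3 | ready=[3] | order so far=[2]
  pop 3: indeg[0]->2; indeg[1]->0; indeg[5]->1 | ready=[1] | order so far=[2, 3]
  pop 1: indeg[0]->1; indeg[4]->1; indeg[6]->0 | ready=[6] | order so far=[2, 3, 1]
  pop 6: indeg[0]->0; indeg[5]->0 | ready=[0, 5] | order so far=[2, 3, 1, 6]
  pop 0: indeg[4]->0 | ready=[4, 5] | order so far=[2, 3, 1, 6, 0]
  pop 4: no out-edges | ready=[5] | order so far=[2, 3, 1, 6, 0, 4]
  pop 5: no out-edges | ready=[] | order so far=[2, 3, 1, 6, 0, 4, 5]
  Result: [2, 3, 1, 6, 0, 4, 5]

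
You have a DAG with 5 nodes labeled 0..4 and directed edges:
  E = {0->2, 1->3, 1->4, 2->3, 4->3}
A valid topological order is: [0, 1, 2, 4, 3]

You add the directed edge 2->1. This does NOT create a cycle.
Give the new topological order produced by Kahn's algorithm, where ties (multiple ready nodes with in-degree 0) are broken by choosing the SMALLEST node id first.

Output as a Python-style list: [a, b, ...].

Old toposort: [0, 1, 2, 4, 3]
Added edge: 2->1
Position of 2 (2) > position of 1 (1). Must reorder: 2 must now come before 1.
Run Kahn's algorithm (break ties by smallest node id):
  initial in-degrees: [0, 1, 1, 3, 1]
  ready (indeg=0): [0]
  pop 0: indeg[2]->0 | ready=[2] | order so far=[0]
  pop 2: indeg[1]->0; indeg[3]->2 | ready=[1] | order so far=[0, 2]
  pop 1: indeg[3]->1; indeg[4]->0 | ready=[4] | order so far=[0, 2, 1]
  pop 4: indeg[3]->0 | ready=[3] | order so far=[0, 2, 1, 4]
  pop 3: no out-edges | ready=[] | order so far=[0, 2, 1, 4, 3]
  Result: [0, 2, 1, 4, 3]

Answer: [0, 2, 1, 4, 3]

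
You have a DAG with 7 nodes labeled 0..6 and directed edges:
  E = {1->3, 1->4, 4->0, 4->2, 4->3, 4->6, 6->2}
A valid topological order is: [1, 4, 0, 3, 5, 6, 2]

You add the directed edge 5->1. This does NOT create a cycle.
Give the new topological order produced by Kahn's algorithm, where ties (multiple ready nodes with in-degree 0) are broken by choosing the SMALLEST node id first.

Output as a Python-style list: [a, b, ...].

Old toposort: [1, 4, 0, 3, 5, 6, 2]
Added edge: 5->1
Position of 5 (4) > position of 1 (0). Must reorder: 5 must now come before 1.
Run Kahn's algorithm (break ties by smallest node id):
  initial in-degrees: [1, 1, 2, 2, 1, 0, 1]
  ready (indeg=0): [5]
  pop 5: indeg[1]->0 | ready=[1] | order so far=[5]
  pop 1: indeg[3]->1; indeg[4]->0 | ready=[4] | order so far=[5, 1]
  pop 4: indeg[0]->0; indeg[2]->1; indeg[3]->0; indeg[6]->0 | ready=[0, 3, 6] | order so far=[5, 1, 4]
  pop 0: no out-edges | ready=[3, 6] | order so far=[5, 1, 4, 0]
  pop 3: no out-edges | ready=[6] | order so far=[5, 1, 4, 0, 3]
  pop 6: indeg[2]->0 | ready=[2] | order so far=[5, 1, 4, 0, 3, 6]
  pop 2: no out-edges | ready=[] | order so far=[5, 1, 4, 0, 3, 6, 2]
  Result: [5, 1, 4, 0, 3, 6, 2]

Answer: [5, 1, 4, 0, 3, 6, 2]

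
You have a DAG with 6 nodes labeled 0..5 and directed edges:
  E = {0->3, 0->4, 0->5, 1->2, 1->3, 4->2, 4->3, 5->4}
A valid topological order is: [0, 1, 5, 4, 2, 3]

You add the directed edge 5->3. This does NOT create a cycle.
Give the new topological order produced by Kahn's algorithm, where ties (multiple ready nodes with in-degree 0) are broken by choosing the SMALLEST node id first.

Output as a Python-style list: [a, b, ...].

Answer: [0, 1, 5, 4, 2, 3]

Derivation:
Old toposort: [0, 1, 5, 4, 2, 3]
Added edge: 5->3
Position of 5 (2) < position of 3 (5). Old order still valid.
Run Kahn's algorithm (break ties by smallest node id):
  initial in-degrees: [0, 0, 2, 4, 2, 1]
  ready (indeg=0): [0, 1]
  pop 0: indeg[3]->3; indeg[4]->1; indeg[5]->0 | ready=[1, 5] | order so far=[0]
  pop 1: indeg[2]->1; indeg[3]->2 | ready=[5] | order so far=[0, 1]
  pop 5: indeg[3]->1; indeg[4]->0 | ready=[4] | order so far=[0, 1, 5]
  pop 4: indeg[2]->0; indeg[3]->0 | ready=[2, 3] | order so far=[0, 1, 5, 4]
  pop 2: no out-edges | ready=[3] | order so far=[0, 1, 5, 4, 2]
  pop 3: no out-edges | ready=[] | order so far=[0, 1, 5, 4, 2, 3]
  Result: [0, 1, 5, 4, 2, 3]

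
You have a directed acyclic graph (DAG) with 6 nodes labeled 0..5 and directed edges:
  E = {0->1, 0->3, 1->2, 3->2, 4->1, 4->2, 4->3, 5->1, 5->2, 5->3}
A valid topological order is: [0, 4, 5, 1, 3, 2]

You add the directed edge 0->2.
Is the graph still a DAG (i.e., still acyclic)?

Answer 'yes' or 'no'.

Given toposort: [0, 4, 5, 1, 3, 2]
Position of 0: index 0; position of 2: index 5
New edge 0->2: forward
Forward edge: respects the existing order. Still a DAG, same toposort still valid.
Still a DAG? yes

Answer: yes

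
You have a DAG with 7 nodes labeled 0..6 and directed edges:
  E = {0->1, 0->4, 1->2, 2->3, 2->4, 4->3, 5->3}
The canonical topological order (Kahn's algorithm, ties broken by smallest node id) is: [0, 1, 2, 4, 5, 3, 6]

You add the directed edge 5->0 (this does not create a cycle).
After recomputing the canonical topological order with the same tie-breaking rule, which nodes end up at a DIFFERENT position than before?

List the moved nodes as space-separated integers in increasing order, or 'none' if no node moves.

Old toposort: [0, 1, 2, 4, 5, 3, 6]
Added edge 5->0
Recompute Kahn (smallest-id tiebreak):
  initial in-degrees: [1, 1, 1, 3, 2, 0, 0]
  ready (indeg=0): [5, 6]
  pop 5: indeg[0]->0; indeg[3]->2 | ready=[0, 6] | order so far=[5]
  pop 0: indeg[1]->0; indeg[4]->1 | ready=[1, 6] | order so far=[5, 0]
  pop 1: indeg[2]->0 | ready=[2, 6] | order so far=[5, 0, 1]
  pop 2: indeg[3]->1; indeg[4]->0 | ready=[4, 6] | order so far=[5, 0, 1, 2]
  pop 4: indeg[3]->0 | ready=[3, 6] | order so far=[5, 0, 1, 2, 4]
  pop 3: no out-edges | ready=[6] | order so far=[5, 0, 1, 2, 4, 3]
  pop 6: no out-edges | ready=[] | order so far=[5, 0, 1, 2, 4, 3, 6]
New canonical toposort: [5, 0, 1, 2, 4, 3, 6]
Compare positions:
  Node 0: index 0 -> 1 (moved)
  Node 1: index 1 -> 2 (moved)
  Node 2: index 2 -> 3 (moved)
  Node 3: index 5 -> 5 (same)
  Node 4: index 3 -> 4 (moved)
  Node 5: index 4 -> 0 (moved)
  Node 6: index 6 -> 6 (same)
Nodes that changed position: 0 1 2 4 5

Answer: 0 1 2 4 5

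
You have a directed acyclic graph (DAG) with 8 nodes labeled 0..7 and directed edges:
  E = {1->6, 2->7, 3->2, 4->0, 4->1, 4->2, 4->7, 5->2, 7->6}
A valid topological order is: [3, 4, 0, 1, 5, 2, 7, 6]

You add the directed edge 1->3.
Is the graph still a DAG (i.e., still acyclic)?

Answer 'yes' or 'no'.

Given toposort: [3, 4, 0, 1, 5, 2, 7, 6]
Position of 1: index 3; position of 3: index 0
New edge 1->3: backward (u after v in old order)
Backward edge: old toposort is now invalid. Check if this creates a cycle.
Does 3 already reach 1? Reachable from 3: [2, 3, 6, 7]. NO -> still a DAG (reorder needed).
Still a DAG? yes

Answer: yes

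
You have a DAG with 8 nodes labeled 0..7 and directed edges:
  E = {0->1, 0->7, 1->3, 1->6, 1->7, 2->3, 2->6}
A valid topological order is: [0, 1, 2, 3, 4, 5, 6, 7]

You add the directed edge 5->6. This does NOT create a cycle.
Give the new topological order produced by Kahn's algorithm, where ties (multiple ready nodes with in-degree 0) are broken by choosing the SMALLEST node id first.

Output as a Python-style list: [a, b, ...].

Old toposort: [0, 1, 2, 3, 4, 5, 6, 7]
Added edge: 5->6
Position of 5 (5) < position of 6 (6). Old order still valid.
Run Kahn's algorithm (break ties by smallest node id):
  initial in-degrees: [0, 1, 0, 2, 0, 0, 3, 2]
  ready (indeg=0): [0, 2, 4, 5]
  pop 0: indeg[1]->0; indeg[7]->1 | ready=[1, 2, 4, 5] | order so far=[0]
  pop 1: indeg[3]->1; indeg[6]->2; indeg[7]->0 | ready=[2, 4, 5, 7] | order so far=[0, 1]
  pop 2: indeg[3]->0; indeg[6]->1 | ready=[3, 4, 5, 7] | order so far=[0, 1, 2]
  pop 3: no out-edges | ready=[4, 5, 7] | order so far=[0, 1, 2, 3]
  pop 4: no out-edges | ready=[5, 7] | order so far=[0, 1, 2, 3, 4]
  pop 5: indeg[6]->0 | ready=[6, 7] | order so far=[0, 1, 2, 3, 4, 5]
  pop 6: no out-edges | ready=[7] | order so far=[0, 1, 2, 3, 4, 5, 6]
  pop 7: no out-edges | ready=[] | order so far=[0, 1, 2, 3, 4, 5, 6, 7]
  Result: [0, 1, 2, 3, 4, 5, 6, 7]

Answer: [0, 1, 2, 3, 4, 5, 6, 7]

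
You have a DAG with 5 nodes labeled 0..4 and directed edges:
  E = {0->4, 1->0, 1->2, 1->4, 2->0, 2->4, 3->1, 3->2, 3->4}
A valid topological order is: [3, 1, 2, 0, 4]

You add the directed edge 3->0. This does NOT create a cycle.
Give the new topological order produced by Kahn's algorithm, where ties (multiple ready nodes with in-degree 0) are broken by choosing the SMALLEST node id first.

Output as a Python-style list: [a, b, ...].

Old toposort: [3, 1, 2, 0, 4]
Added edge: 3->0
Position of 3 (0) < position of 0 (3). Old order still valid.
Run Kahn's algorithm (break ties by smallest node id):
  initial in-degrees: [3, 1, 2, 0, 4]
  ready (indeg=0): [3]
  pop 3: indeg[0]->2; indeg[1]->0; indeg[2]->1; indeg[4]->3 | ready=[1] | order so far=[3]
  pop 1: indeg[0]->1; indeg[2]->0; indeg[4]->2 | ready=[2] | order so far=[3, 1]
  pop 2: indeg[0]->0; indeg[4]->1 | ready=[0] | order so far=[3, 1, 2]
  pop 0: indeg[4]->0 | ready=[4] | order so far=[3, 1, 2, 0]
  pop 4: no out-edges | ready=[] | order so far=[3, 1, 2, 0, 4]
  Result: [3, 1, 2, 0, 4]

Answer: [3, 1, 2, 0, 4]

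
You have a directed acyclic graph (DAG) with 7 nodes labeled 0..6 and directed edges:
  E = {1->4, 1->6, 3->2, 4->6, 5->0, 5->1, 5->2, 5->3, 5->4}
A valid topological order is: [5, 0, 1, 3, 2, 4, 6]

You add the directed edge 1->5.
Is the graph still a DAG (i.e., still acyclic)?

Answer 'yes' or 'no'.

Given toposort: [5, 0, 1, 3, 2, 4, 6]
Position of 1: index 2; position of 5: index 0
New edge 1->5: backward (u after v in old order)
Backward edge: old toposort is now invalid. Check if this creates a cycle.
Does 5 already reach 1? Reachable from 5: [0, 1, 2, 3, 4, 5, 6]. YES -> cycle!
Still a DAG? no

Answer: no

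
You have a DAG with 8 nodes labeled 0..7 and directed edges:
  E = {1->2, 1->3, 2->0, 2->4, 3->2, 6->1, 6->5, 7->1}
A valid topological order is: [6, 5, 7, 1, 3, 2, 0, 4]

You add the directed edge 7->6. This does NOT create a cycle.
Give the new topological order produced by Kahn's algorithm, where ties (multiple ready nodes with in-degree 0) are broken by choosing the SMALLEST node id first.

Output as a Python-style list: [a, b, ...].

Old toposort: [6, 5, 7, 1, 3, 2, 0, 4]
Added edge: 7->6
Position of 7 (2) > position of 6 (0). Must reorder: 7 must now come before 6.
Run Kahn's algorithm (break ties by smallest node id):
  initial in-degrees: [1, 2, 2, 1, 1, 1, 1, 0]
  ready (indeg=0): [7]
  pop 7: indeg[1]->1; indeg[6]->0 | ready=[6] | order so far=[7]
  pop 6: indeg[1]->0; indeg[5]->0 | ready=[1, 5] | order so far=[7, 6]
  pop 1: indeg[2]->1; indeg[3]->0 | ready=[3, 5] | order so far=[7, 6, 1]
  pop 3: indeg[2]->0 | ready=[2, 5] | order so far=[7, 6, 1, 3]
  pop 2: indeg[0]->0; indeg[4]->0 | ready=[0, 4, 5] | order so far=[7, 6, 1, 3, 2]
  pop 0: no out-edges | ready=[4, 5] | order so far=[7, 6, 1, 3, 2, 0]
  pop 4: no out-edges | ready=[5] | order so far=[7, 6, 1, 3, 2, 0, 4]
  pop 5: no out-edges | ready=[] | order so far=[7, 6, 1, 3, 2, 0, 4, 5]
  Result: [7, 6, 1, 3, 2, 0, 4, 5]

Answer: [7, 6, 1, 3, 2, 0, 4, 5]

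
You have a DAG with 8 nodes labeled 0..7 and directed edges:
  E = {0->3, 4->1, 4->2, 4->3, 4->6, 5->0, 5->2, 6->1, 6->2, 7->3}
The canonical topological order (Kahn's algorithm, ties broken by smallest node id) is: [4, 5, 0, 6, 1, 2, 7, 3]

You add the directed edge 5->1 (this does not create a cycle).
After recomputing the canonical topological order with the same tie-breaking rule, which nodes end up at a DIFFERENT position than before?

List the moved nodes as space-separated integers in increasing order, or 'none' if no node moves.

Answer: none

Derivation:
Old toposort: [4, 5, 0, 6, 1, 2, 7, 3]
Added edge 5->1
Recompute Kahn (smallest-id tiebreak):
  initial in-degrees: [1, 3, 3, 3, 0, 0, 1, 0]
  ready (indeg=0): [4, 5, 7]
  pop 4: indeg[1]->2; indeg[2]->2; indeg[3]->2; indeg[6]->0 | ready=[5, 6, 7] | order so far=[4]
  pop 5: indeg[0]->0; indeg[1]->1; indeg[2]->1 | ready=[0, 6, 7] | order so far=[4, 5]
  pop 0: indeg[3]->1 | ready=[6, 7] | order so far=[4, 5, 0]
  pop 6: indeg[1]->0; indeg[2]->0 | ready=[1, 2, 7] | order so far=[4, 5, 0, 6]
  pop 1: no out-edges | ready=[2, 7] | order so far=[4, 5, 0, 6, 1]
  pop 2: no out-edges | ready=[7] | order so far=[4, 5, 0, 6, 1, 2]
  pop 7: indeg[3]->0 | ready=[3] | order so far=[4, 5, 0, 6, 1, 2, 7]
  pop 3: no out-edges | ready=[] | order so far=[4, 5, 0, 6, 1, 2, 7, 3]
New canonical toposort: [4, 5, 0, 6, 1, 2, 7, 3]
Compare positions:
  Node 0: index 2 -> 2 (same)
  Node 1: index 4 -> 4 (same)
  Node 2: index 5 -> 5 (same)
  Node 3: index 7 -> 7 (same)
  Node 4: index 0 -> 0 (same)
  Node 5: index 1 -> 1 (same)
  Node 6: index 3 -> 3 (same)
  Node 7: index 6 -> 6 (same)
Nodes that changed position: none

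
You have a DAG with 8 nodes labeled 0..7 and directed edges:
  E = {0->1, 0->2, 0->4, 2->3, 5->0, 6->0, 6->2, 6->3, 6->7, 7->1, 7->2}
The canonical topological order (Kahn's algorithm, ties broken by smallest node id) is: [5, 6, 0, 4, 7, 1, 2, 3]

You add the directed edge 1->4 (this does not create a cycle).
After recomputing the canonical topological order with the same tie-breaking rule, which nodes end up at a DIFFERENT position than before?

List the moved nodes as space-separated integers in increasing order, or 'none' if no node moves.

Answer: 1 2 3 4 7

Derivation:
Old toposort: [5, 6, 0, 4, 7, 1, 2, 3]
Added edge 1->4
Recompute Kahn (smallest-id tiebreak):
  initial in-degrees: [2, 2, 3, 2, 2, 0, 0, 1]
  ready (indeg=0): [5, 6]
  pop 5: indeg[0]->1 | ready=[6] | order so far=[5]
  pop 6: indeg[0]->0; indeg[2]->2; indeg[3]->1; indeg[7]->0 | ready=[0, 7] | order so far=[5, 6]
  pop 0: indeg[1]->1; indeg[2]->1; indeg[4]->1 | ready=[7] | order so far=[5, 6, 0]
  pop 7: indeg[1]->0; indeg[2]->0 | ready=[1, 2] | order so far=[5, 6, 0, 7]
  pop 1: indeg[4]->0 | ready=[2, 4] | order so far=[5, 6, 0, 7, 1]
  pop 2: indeg[3]->0 | ready=[3, 4] | order so far=[5, 6, 0, 7, 1, 2]
  pop 3: no out-edges | ready=[4] | order so far=[5, 6, 0, 7, 1, 2, 3]
  pop 4: no out-edges | ready=[] | order so far=[5, 6, 0, 7, 1, 2, 3, 4]
New canonical toposort: [5, 6, 0, 7, 1, 2, 3, 4]
Compare positions:
  Node 0: index 2 -> 2 (same)
  Node 1: index 5 -> 4 (moved)
  Node 2: index 6 -> 5 (moved)
  Node 3: index 7 -> 6 (moved)
  Node 4: index 3 -> 7 (moved)
  Node 5: index 0 -> 0 (same)
  Node 6: index 1 -> 1 (same)
  Node 7: index 4 -> 3 (moved)
Nodes that changed position: 1 2 3 4 7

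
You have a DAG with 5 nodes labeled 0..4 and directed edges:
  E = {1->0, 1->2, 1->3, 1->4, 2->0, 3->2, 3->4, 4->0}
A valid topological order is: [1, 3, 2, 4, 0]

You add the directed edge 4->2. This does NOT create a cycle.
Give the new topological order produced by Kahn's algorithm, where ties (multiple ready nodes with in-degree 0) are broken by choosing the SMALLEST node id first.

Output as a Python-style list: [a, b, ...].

Old toposort: [1, 3, 2, 4, 0]
Added edge: 4->2
Position of 4 (3) > position of 2 (2). Must reorder: 4 must now come before 2.
Run Kahn's algorithm (break ties by smallest node id):
  initial in-degrees: [3, 0, 3, 1, 2]
  ready (indeg=0): [1]
  pop 1: indeg[0]->2; indeg[2]->2; indeg[3]->0; indeg[4]->1 | ready=[3] | order so far=[1]
  pop 3: indeg[2]->1; indeg[4]->0 | ready=[4] | order so far=[1, 3]
  pop 4: indeg[0]->1; indeg[2]->0 | ready=[2] | order so far=[1, 3, 4]
  pop 2: indeg[0]->0 | ready=[0] | order so far=[1, 3, 4, 2]
  pop 0: no out-edges | ready=[] | order so far=[1, 3, 4, 2, 0]
  Result: [1, 3, 4, 2, 0]

Answer: [1, 3, 4, 2, 0]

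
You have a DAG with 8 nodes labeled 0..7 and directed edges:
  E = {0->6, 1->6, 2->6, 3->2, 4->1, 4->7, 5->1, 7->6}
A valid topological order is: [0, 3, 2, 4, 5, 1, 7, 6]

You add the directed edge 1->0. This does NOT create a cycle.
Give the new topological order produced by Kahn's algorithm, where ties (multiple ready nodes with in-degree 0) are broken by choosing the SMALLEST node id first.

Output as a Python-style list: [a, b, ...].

Answer: [3, 2, 4, 5, 1, 0, 7, 6]

Derivation:
Old toposort: [0, 3, 2, 4, 5, 1, 7, 6]
Added edge: 1->0
Position of 1 (5) > position of 0 (0). Must reorder: 1 must now come before 0.
Run Kahn's algorithm (break ties by smallest node id):
  initial in-degrees: [1, 2, 1, 0, 0, 0, 4, 1]
  ready (indeg=0): [3, 4, 5]
  pop 3: indeg[2]->0 | ready=[2, 4, 5] | order so far=[3]
  pop 2: indeg[6]->3 | ready=[4, 5] | order so far=[3, 2]
  pop 4: indeg[1]->1; indeg[7]->0 | ready=[5, 7] | order so far=[3, 2, 4]
  pop 5: indeg[1]->0 | ready=[1, 7] | order so far=[3, 2, 4, 5]
  pop 1: indeg[0]->0; indeg[6]->2 | ready=[0, 7] | order so far=[3, 2, 4, 5, 1]
  pop 0: indeg[6]->1 | ready=[7] | order so far=[3, 2, 4, 5, 1, 0]
  pop 7: indeg[6]->0 | ready=[6] | order so far=[3, 2, 4, 5, 1, 0, 7]
  pop 6: no out-edges | ready=[] | order so far=[3, 2, 4, 5, 1, 0, 7, 6]
  Result: [3, 2, 4, 5, 1, 0, 7, 6]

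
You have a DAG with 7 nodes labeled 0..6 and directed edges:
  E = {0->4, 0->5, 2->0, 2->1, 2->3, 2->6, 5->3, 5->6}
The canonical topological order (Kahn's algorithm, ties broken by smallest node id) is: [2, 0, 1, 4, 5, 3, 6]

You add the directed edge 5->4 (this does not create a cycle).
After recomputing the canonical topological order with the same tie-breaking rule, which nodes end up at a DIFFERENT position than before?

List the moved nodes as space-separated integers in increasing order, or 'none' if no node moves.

Answer: 3 4 5

Derivation:
Old toposort: [2, 0, 1, 4, 5, 3, 6]
Added edge 5->4
Recompute Kahn (smallest-id tiebreak):
  initial in-degrees: [1, 1, 0, 2, 2, 1, 2]
  ready (indeg=0): [2]
  pop 2: indeg[0]->0; indeg[1]->0; indeg[3]->1; indeg[6]->1 | ready=[0, 1] | order so far=[2]
  pop 0: indeg[4]->1; indeg[5]->0 | ready=[1, 5] | order so far=[2, 0]
  pop 1: no out-edges | ready=[5] | order so far=[2, 0, 1]
  pop 5: indeg[3]->0; indeg[4]->0; indeg[6]->0 | ready=[3, 4, 6] | order so far=[2, 0, 1, 5]
  pop 3: no out-edges | ready=[4, 6] | order so far=[2, 0, 1, 5, 3]
  pop 4: no out-edges | ready=[6] | order so far=[2, 0, 1, 5, 3, 4]
  pop 6: no out-edges | ready=[] | order so far=[2, 0, 1, 5, 3, 4, 6]
New canonical toposort: [2, 0, 1, 5, 3, 4, 6]
Compare positions:
  Node 0: index 1 -> 1 (same)
  Node 1: index 2 -> 2 (same)
  Node 2: index 0 -> 0 (same)
  Node 3: index 5 -> 4 (moved)
  Node 4: index 3 -> 5 (moved)
  Node 5: index 4 -> 3 (moved)
  Node 6: index 6 -> 6 (same)
Nodes that changed position: 3 4 5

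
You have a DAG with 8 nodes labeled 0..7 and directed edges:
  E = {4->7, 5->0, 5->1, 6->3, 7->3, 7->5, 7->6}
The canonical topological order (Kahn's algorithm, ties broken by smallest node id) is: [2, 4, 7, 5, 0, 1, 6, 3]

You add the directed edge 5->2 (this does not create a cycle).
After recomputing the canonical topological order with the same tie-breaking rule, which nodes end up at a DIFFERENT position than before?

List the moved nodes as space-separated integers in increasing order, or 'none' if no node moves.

Answer: 0 1 2 4 5 7

Derivation:
Old toposort: [2, 4, 7, 5, 0, 1, 6, 3]
Added edge 5->2
Recompute Kahn (smallest-id tiebreak):
  initial in-degrees: [1, 1, 1, 2, 0, 1, 1, 1]
  ready (indeg=0): [4]
  pop 4: indeg[7]->0 | ready=[7] | order so far=[4]
  pop 7: indeg[3]->1; indeg[5]->0; indeg[6]->0 | ready=[5, 6] | order so far=[4, 7]
  pop 5: indeg[0]->0; indeg[1]->0; indeg[2]->0 | ready=[0, 1, 2, 6] | order so far=[4, 7, 5]
  pop 0: no out-edges | ready=[1, 2, 6] | order so far=[4, 7, 5, 0]
  pop 1: no out-edges | ready=[2, 6] | order so far=[4, 7, 5, 0, 1]
  pop 2: no out-edges | ready=[6] | order so far=[4, 7, 5, 0, 1, 2]
  pop 6: indeg[3]->0 | ready=[3] | order so far=[4, 7, 5, 0, 1, 2, 6]
  pop 3: no out-edges | ready=[] | order so far=[4, 7, 5, 0, 1, 2, 6, 3]
New canonical toposort: [4, 7, 5, 0, 1, 2, 6, 3]
Compare positions:
  Node 0: index 4 -> 3 (moved)
  Node 1: index 5 -> 4 (moved)
  Node 2: index 0 -> 5 (moved)
  Node 3: index 7 -> 7 (same)
  Node 4: index 1 -> 0 (moved)
  Node 5: index 3 -> 2 (moved)
  Node 6: index 6 -> 6 (same)
  Node 7: index 2 -> 1 (moved)
Nodes that changed position: 0 1 2 4 5 7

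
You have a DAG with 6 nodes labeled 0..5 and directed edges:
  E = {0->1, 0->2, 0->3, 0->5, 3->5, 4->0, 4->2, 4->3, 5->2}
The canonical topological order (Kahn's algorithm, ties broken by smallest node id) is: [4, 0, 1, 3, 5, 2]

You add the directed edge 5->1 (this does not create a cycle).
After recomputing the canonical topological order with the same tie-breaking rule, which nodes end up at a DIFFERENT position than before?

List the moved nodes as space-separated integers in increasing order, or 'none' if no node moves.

Old toposort: [4, 0, 1, 3, 5, 2]
Added edge 5->1
Recompute Kahn (smallest-id tiebreak):
  initial in-degrees: [1, 2, 3, 2, 0, 2]
  ready (indeg=0): [4]
  pop 4: indeg[0]->0; indeg[2]->2; indeg[3]->1 | ready=[0] | order so far=[4]
  pop 0: indeg[1]->1; indeg[2]->1; indeg[3]->0; indeg[5]->1 | ready=[3] | order so far=[4, 0]
  pop 3: indeg[5]->0 | ready=[5] | order so far=[4, 0, 3]
  pop 5: indeg[1]->0; indeg[2]->0 | ready=[1, 2] | order so far=[4, 0, 3, 5]
  pop 1: no out-edges | ready=[2] | order so far=[4, 0, 3, 5, 1]
  pop 2: no out-edges | ready=[] | order so far=[4, 0, 3, 5, 1, 2]
New canonical toposort: [4, 0, 3, 5, 1, 2]
Compare positions:
  Node 0: index 1 -> 1 (same)
  Node 1: index 2 -> 4 (moved)
  Node 2: index 5 -> 5 (same)
  Node 3: index 3 -> 2 (moved)
  Node 4: index 0 -> 0 (same)
  Node 5: index 4 -> 3 (moved)
Nodes that changed position: 1 3 5

Answer: 1 3 5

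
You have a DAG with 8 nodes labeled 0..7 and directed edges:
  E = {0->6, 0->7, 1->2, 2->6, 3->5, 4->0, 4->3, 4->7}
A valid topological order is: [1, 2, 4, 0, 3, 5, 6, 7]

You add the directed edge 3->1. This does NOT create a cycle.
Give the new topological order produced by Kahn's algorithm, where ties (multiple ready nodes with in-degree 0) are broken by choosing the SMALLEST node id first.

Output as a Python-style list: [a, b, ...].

Old toposort: [1, 2, 4, 0, 3, 5, 6, 7]
Added edge: 3->1
Position of 3 (4) > position of 1 (0). Must reorder: 3 must now come before 1.
Run Kahn's algorithm (break ties by smallest node id):
  initial in-degrees: [1, 1, 1, 1, 0, 1, 2, 2]
  ready (indeg=0): [4]
  pop 4: indeg[0]->0; indeg[3]->0; indeg[7]->1 | ready=[0, 3] | order so far=[4]
  pop 0: indeg[6]->1; indeg[7]->0 | ready=[3, 7] | order so far=[4, 0]
  pop 3: indeg[1]->0; indeg[5]->0 | ready=[1, 5, 7] | order so far=[4, 0, 3]
  pop 1: indeg[2]->0 | ready=[2, 5, 7] | order so far=[4, 0, 3, 1]
  pop 2: indeg[6]->0 | ready=[5, 6, 7] | order so far=[4, 0, 3, 1, 2]
  pop 5: no out-edges | ready=[6, 7] | order so far=[4, 0, 3, 1, 2, 5]
  pop 6: no out-edges | ready=[7] | order so far=[4, 0, 3, 1, 2, 5, 6]
  pop 7: no out-edges | ready=[] | order so far=[4, 0, 3, 1, 2, 5, 6, 7]
  Result: [4, 0, 3, 1, 2, 5, 6, 7]

Answer: [4, 0, 3, 1, 2, 5, 6, 7]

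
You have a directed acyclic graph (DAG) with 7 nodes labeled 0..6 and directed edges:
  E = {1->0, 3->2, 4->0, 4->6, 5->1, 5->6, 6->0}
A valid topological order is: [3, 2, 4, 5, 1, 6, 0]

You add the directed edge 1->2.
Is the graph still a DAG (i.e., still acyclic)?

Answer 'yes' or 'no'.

Answer: yes

Derivation:
Given toposort: [3, 2, 4, 5, 1, 6, 0]
Position of 1: index 4; position of 2: index 1
New edge 1->2: backward (u after v in old order)
Backward edge: old toposort is now invalid. Check if this creates a cycle.
Does 2 already reach 1? Reachable from 2: [2]. NO -> still a DAG (reorder needed).
Still a DAG? yes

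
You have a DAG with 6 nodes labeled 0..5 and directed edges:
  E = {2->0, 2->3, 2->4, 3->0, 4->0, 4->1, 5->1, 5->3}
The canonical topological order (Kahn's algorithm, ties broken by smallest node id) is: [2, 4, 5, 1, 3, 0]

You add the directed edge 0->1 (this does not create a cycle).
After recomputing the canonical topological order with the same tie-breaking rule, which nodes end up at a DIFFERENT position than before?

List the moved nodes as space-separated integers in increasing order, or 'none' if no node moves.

Old toposort: [2, 4, 5, 1, 3, 0]
Added edge 0->1
Recompute Kahn (smallest-id tiebreak):
  initial in-degrees: [3, 3, 0, 2, 1, 0]
  ready (indeg=0): [2, 5]
  pop 2: indeg[0]->2; indeg[3]->1; indeg[4]->0 | ready=[4, 5] | order so far=[2]
  pop 4: indeg[0]->1; indeg[1]->2 | ready=[5] | order so far=[2, 4]
  pop 5: indeg[1]->1; indeg[3]->0 | ready=[3] | order so far=[2, 4, 5]
  pop 3: indeg[0]->0 | ready=[0] | order so far=[2, 4, 5, 3]
  pop 0: indeg[1]->0 | ready=[1] | order so far=[2, 4, 5, 3, 0]
  pop 1: no out-edges | ready=[] | order so far=[2, 4, 5, 3, 0, 1]
New canonical toposort: [2, 4, 5, 3, 0, 1]
Compare positions:
  Node 0: index 5 -> 4 (moved)
  Node 1: index 3 -> 5 (moved)
  Node 2: index 0 -> 0 (same)
  Node 3: index 4 -> 3 (moved)
  Node 4: index 1 -> 1 (same)
  Node 5: index 2 -> 2 (same)
Nodes that changed position: 0 1 3

Answer: 0 1 3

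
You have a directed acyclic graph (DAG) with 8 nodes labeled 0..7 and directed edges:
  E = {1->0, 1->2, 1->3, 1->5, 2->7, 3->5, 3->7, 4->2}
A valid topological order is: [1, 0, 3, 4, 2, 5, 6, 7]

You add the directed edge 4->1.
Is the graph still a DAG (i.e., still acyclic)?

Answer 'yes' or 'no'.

Given toposort: [1, 0, 3, 4, 2, 5, 6, 7]
Position of 4: index 3; position of 1: index 0
New edge 4->1: backward (u after v in old order)
Backward edge: old toposort is now invalid. Check if this creates a cycle.
Does 1 already reach 4? Reachable from 1: [0, 1, 2, 3, 5, 7]. NO -> still a DAG (reorder needed).
Still a DAG? yes

Answer: yes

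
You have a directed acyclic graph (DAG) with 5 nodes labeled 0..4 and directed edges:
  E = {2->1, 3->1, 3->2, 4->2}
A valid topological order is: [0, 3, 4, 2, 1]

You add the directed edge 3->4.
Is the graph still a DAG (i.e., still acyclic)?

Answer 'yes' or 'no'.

Given toposort: [0, 3, 4, 2, 1]
Position of 3: index 1; position of 4: index 2
New edge 3->4: forward
Forward edge: respects the existing order. Still a DAG, same toposort still valid.
Still a DAG? yes

Answer: yes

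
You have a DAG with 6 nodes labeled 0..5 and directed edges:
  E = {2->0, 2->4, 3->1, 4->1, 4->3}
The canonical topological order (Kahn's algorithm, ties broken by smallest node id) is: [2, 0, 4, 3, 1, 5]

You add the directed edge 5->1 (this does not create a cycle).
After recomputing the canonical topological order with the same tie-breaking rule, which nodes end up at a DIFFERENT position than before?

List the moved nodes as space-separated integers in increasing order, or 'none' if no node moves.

Old toposort: [2, 0, 4, 3, 1, 5]
Added edge 5->1
Recompute Kahn (smallest-id tiebreak):
  initial in-degrees: [1, 3, 0, 1, 1, 0]
  ready (indeg=0): [2, 5]
  pop 2: indeg[0]->0; indeg[4]->0 | ready=[0, 4, 5] | order so far=[2]
  pop 0: no out-edges | ready=[4, 5] | order so far=[2, 0]
  pop 4: indeg[1]->2; indeg[3]->0 | ready=[3, 5] | order so far=[2, 0, 4]
  pop 3: indeg[1]->1 | ready=[5] | order so far=[2, 0, 4, 3]
  pop 5: indeg[1]->0 | ready=[1] | order so far=[2, 0, 4, 3, 5]
  pop 1: no out-edges | ready=[] | order so far=[2, 0, 4, 3, 5, 1]
New canonical toposort: [2, 0, 4, 3, 5, 1]
Compare positions:
  Node 0: index 1 -> 1 (same)
  Node 1: index 4 -> 5 (moved)
  Node 2: index 0 -> 0 (same)
  Node 3: index 3 -> 3 (same)
  Node 4: index 2 -> 2 (same)
  Node 5: index 5 -> 4 (moved)
Nodes that changed position: 1 5

Answer: 1 5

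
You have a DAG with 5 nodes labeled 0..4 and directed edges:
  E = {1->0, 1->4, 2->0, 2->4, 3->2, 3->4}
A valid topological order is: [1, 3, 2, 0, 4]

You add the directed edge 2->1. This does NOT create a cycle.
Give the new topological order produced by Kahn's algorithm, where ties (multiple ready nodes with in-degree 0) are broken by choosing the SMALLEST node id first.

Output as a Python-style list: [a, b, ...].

Answer: [3, 2, 1, 0, 4]

Derivation:
Old toposort: [1, 3, 2, 0, 4]
Added edge: 2->1
Position of 2 (2) > position of 1 (0). Must reorder: 2 must now come before 1.
Run Kahn's algorithm (break ties by smallest node id):
  initial in-degrees: [2, 1, 1, 0, 3]
  ready (indeg=0): [3]
  pop 3: indeg[2]->0; indeg[4]->2 | ready=[2] | order so far=[3]
  pop 2: indeg[0]->1; indeg[1]->0; indeg[4]->1 | ready=[1] | order so far=[3, 2]
  pop 1: indeg[0]->0; indeg[4]->0 | ready=[0, 4] | order so far=[3, 2, 1]
  pop 0: no out-edges | ready=[4] | order so far=[3, 2, 1, 0]
  pop 4: no out-edges | ready=[] | order so far=[3, 2, 1, 0, 4]
  Result: [3, 2, 1, 0, 4]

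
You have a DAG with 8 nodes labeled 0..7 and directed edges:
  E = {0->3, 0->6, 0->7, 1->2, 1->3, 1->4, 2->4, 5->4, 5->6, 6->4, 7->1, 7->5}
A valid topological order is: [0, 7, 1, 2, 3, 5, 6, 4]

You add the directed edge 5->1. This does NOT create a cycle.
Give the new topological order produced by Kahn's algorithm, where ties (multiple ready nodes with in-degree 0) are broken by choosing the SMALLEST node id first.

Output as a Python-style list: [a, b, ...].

Answer: [0, 7, 5, 1, 2, 3, 6, 4]

Derivation:
Old toposort: [0, 7, 1, 2, 3, 5, 6, 4]
Added edge: 5->1
Position of 5 (5) > position of 1 (2). Must reorder: 5 must now come before 1.
Run Kahn's algorithm (break ties by smallest node id):
  initial in-degrees: [0, 2, 1, 2, 4, 1, 2, 1]
  ready (indeg=0): [0]
  pop 0: indeg[3]->1; indeg[6]->1; indeg[7]->0 | ready=[7] | order so far=[0]
  pop 7: indeg[1]->1; indeg[5]->0 | ready=[5] | order so far=[0, 7]
  pop 5: indeg[1]->0; indeg[4]->3; indeg[6]->0 | ready=[1, 6] | order so far=[0, 7, 5]
  pop 1: indeg[2]->0; indeg[3]->0; indeg[4]->2 | ready=[2, 3, 6] | order so far=[0, 7, 5, 1]
  pop 2: indeg[4]->1 | ready=[3, 6] | order so far=[0, 7, 5, 1, 2]
  pop 3: no out-edges | ready=[6] | order so far=[0, 7, 5, 1, 2, 3]
  pop 6: indeg[4]->0 | ready=[4] | order so far=[0, 7, 5, 1, 2, 3, 6]
  pop 4: no out-edges | ready=[] | order so far=[0, 7, 5, 1, 2, 3, 6, 4]
  Result: [0, 7, 5, 1, 2, 3, 6, 4]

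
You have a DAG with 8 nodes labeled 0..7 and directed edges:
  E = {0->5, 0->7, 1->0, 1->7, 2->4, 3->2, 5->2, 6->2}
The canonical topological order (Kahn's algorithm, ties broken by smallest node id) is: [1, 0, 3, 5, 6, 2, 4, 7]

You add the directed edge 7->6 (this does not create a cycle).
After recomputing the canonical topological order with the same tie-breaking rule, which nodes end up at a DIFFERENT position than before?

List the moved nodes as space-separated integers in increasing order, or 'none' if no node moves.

Answer: 2 4 6 7

Derivation:
Old toposort: [1, 0, 3, 5, 6, 2, 4, 7]
Added edge 7->6
Recompute Kahn (smallest-id tiebreak):
  initial in-degrees: [1, 0, 3, 0, 1, 1, 1, 2]
  ready (indeg=0): [1, 3]
  pop 1: indeg[0]->0; indeg[7]->1 | ready=[0, 3] | order so far=[1]
  pop 0: indeg[5]->0; indeg[7]->0 | ready=[3, 5, 7] | order so far=[1, 0]
  pop 3: indeg[2]->2 | ready=[5, 7] | order so far=[1, 0, 3]
  pop 5: indeg[2]->1 | ready=[7] | order so far=[1, 0, 3, 5]
  pop 7: indeg[6]->0 | ready=[6] | order so far=[1, 0, 3, 5, 7]
  pop 6: indeg[2]->0 | ready=[2] | order so far=[1, 0, 3, 5, 7, 6]
  pop 2: indeg[4]->0 | ready=[4] | order so far=[1, 0, 3, 5, 7, 6, 2]
  pop 4: no out-edges | ready=[] | order so far=[1, 0, 3, 5, 7, 6, 2, 4]
New canonical toposort: [1, 0, 3, 5, 7, 6, 2, 4]
Compare positions:
  Node 0: index 1 -> 1 (same)
  Node 1: index 0 -> 0 (same)
  Node 2: index 5 -> 6 (moved)
  Node 3: index 2 -> 2 (same)
  Node 4: index 6 -> 7 (moved)
  Node 5: index 3 -> 3 (same)
  Node 6: index 4 -> 5 (moved)
  Node 7: index 7 -> 4 (moved)
Nodes that changed position: 2 4 6 7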